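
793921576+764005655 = 1557927231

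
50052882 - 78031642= - 27978760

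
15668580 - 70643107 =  - 54974527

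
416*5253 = 2185248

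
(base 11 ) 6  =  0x6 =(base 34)6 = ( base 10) 6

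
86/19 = 86/19 =4.53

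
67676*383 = 25919908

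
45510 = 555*82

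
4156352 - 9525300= - 5368948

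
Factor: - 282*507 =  - 142974 = - 2^1*3^2 * 13^2 * 47^1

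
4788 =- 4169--8957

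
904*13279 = 12004216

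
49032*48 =2353536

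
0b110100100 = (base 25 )GK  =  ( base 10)420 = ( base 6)1540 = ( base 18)156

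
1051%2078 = 1051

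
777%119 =63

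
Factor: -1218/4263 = -2^1*7^(-1) = - 2/7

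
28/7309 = 28/7309= 0.00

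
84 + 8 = 92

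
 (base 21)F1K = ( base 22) DGC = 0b1101000000000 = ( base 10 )6656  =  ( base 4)1220000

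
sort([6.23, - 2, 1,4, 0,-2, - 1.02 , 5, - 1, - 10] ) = [ - 10,-2, - 2,-1.02, - 1, 0, 1 , 4,5, 6.23]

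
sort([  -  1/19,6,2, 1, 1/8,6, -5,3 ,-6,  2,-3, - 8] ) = [ - 8,-6,- 5, - 3, - 1/19,1/8, 1,2,2,3,6,6]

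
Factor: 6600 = 2^3*3^1*5^2 * 11^1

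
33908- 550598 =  - 516690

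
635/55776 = 635/55776 = 0.01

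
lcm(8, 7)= 56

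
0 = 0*21211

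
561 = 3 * 187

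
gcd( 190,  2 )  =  2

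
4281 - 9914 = -5633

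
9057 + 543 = 9600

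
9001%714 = 433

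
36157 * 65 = 2350205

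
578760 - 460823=117937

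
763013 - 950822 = - 187809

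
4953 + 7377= 12330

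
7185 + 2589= 9774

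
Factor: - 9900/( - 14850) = 2/3 = 2^1*3^( - 1) 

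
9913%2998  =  919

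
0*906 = 0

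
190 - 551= - 361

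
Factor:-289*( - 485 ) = 5^1*17^2*97^1 = 140165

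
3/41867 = 3/41867 = 0.00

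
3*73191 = 219573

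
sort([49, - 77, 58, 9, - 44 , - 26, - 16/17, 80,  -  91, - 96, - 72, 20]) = [  -  96, - 91, - 77, - 72, - 44, - 26, - 16/17, 9, 20, 49  ,  58, 80] 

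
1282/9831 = 1282/9831=   0.13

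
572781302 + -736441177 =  -163659875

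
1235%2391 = 1235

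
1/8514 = 1/8514 = 0.00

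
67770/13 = 5213 + 1/13 = 5213.08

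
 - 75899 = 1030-76929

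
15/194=15/194 =0.08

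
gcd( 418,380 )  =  38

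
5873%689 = 361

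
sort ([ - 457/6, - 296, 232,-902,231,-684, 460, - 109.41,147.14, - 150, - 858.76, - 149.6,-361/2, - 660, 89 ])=[ - 902, - 858.76, - 684 , - 660, - 296 ,-361/2,-150, -149.6, - 109.41, - 457/6 , 89, 147.14, 231,232, 460 ] 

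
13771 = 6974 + 6797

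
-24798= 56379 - 81177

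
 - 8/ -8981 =8/8981 = 0.00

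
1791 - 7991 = -6200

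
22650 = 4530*5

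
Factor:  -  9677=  - 9677^1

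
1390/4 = 347 + 1/2=347.50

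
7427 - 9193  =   - 1766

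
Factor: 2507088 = 2^4*3^1*19^1*2749^1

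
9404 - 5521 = 3883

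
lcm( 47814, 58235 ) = 4542330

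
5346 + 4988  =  10334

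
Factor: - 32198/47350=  - 5^(  -  2)*17^1 = - 17/25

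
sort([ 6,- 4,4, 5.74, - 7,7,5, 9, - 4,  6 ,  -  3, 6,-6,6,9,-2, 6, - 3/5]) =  [ -7,-6, - 4, - 4, - 3, - 2,-3/5,4,  5, 5.74 , 6,6,  6 , 6,6,7,9, 9]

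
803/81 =803/81 = 9.91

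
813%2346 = 813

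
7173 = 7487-314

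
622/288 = 311/144 = 2.16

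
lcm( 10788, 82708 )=248124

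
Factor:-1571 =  - 1571^1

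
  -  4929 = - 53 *93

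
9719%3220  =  59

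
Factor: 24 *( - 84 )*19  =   -38304 = - 2^5 * 3^2*7^1*19^1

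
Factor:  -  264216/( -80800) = 2^( - 2)*3^1*5^(-2 )*109^1 = 327/100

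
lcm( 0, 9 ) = 0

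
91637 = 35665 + 55972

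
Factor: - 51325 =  - 5^2*2053^1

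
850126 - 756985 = 93141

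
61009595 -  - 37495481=98505076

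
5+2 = 7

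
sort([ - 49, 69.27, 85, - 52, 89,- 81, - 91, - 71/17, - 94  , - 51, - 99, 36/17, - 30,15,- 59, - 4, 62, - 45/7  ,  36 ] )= [ - 99, - 94, - 91, - 81,-59, - 52, - 51,  -  49, - 30, - 45/7, - 71/17, - 4, 36/17, 15 , 36,62, 69.27, 85, 89 ]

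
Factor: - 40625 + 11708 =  - 28917 = -3^5*7^1*17^1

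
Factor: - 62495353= - 103^1*199^1*3049^1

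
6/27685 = 6/27685=0.00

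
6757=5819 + 938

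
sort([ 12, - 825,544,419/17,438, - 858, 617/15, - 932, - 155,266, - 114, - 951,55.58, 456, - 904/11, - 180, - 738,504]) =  [-951,-932, - 858,- 825 , - 738,- 180, - 155, - 114,-904/11 , 12, 419/17, 617/15,55.58,266, 438,456,504, 544] 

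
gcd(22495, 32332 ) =1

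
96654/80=48327/40 = 1208.17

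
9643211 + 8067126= 17710337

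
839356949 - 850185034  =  -10828085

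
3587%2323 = 1264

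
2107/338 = 6 + 79/338= 6.23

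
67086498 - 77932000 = - 10845502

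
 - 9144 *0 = 0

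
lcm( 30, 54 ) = 270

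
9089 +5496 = 14585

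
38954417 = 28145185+10809232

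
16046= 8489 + 7557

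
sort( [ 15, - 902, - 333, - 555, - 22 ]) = [-902, - 555, - 333, - 22,15]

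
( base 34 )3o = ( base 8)176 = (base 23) 5b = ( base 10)126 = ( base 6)330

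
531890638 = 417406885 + 114483753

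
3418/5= 3418/5 = 683.60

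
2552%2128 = 424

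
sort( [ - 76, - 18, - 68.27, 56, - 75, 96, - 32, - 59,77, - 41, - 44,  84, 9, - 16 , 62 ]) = [ - 76,  -  75,-68.27,-59, - 44, - 41, - 32, - 18, - 16,9,56 , 62,77, 84, 96 ]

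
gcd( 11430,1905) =1905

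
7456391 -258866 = 7197525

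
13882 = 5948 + 7934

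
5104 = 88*58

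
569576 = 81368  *7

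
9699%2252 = 691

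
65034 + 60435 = 125469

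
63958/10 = 31979/5 = 6395.80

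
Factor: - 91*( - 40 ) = 3640 = 2^3*5^1*7^1*13^1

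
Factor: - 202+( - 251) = - 3^1*  151^1=   - 453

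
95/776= 95/776 = 0.12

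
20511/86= 477/2 = 238.50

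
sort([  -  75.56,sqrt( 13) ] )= [ - 75.56, sqrt( 13 )]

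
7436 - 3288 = 4148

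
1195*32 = 38240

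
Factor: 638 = 2^1 * 11^1*29^1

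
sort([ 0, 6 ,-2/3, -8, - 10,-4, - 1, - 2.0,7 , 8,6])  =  [- 10,-8,-4, - 2.0, - 1, - 2/3, 0 , 6,6, 7, 8 ] 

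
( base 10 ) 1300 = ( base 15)5ba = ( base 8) 2424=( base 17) 488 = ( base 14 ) 68c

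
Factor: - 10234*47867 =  - 2^1*7^1*17^1*43^1*151^1*317^1 = - 489870878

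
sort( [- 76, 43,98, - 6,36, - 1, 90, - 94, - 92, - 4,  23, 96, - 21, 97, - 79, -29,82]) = [ - 94, - 92, - 79, - 76, - 29, - 21, - 6, - 4, - 1, 23, 36, 43, 82,90 , 96,97 , 98 ] 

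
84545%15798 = 5555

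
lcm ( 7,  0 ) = 0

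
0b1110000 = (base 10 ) 112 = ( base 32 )3g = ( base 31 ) 3j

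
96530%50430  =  46100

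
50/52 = 25/26 = 0.96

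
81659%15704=3139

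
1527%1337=190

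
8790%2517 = 1239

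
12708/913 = 13 + 839/913 = 13.92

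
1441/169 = 1441/169 = 8.53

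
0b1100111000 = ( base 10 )824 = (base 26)15i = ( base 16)338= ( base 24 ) 1A8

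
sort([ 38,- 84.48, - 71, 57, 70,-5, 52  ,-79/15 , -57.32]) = [ - 84.48 ,-71 , - 57.32,- 79/15, - 5, 38 , 52, 57, 70 ]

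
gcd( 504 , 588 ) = 84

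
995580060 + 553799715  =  1549379775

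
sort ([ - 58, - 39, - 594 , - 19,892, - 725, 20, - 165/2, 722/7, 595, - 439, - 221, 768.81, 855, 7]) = [ - 725, - 594 ,  -  439, - 221, - 165/2, - 58, - 39, - 19,7, 20,722/7, 595, 768.81, 855,892]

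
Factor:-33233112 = -2^3*3^3*11^1*71^1 * 197^1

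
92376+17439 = 109815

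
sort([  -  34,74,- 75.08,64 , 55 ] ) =[ - 75.08  , - 34,55,64, 74] 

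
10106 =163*62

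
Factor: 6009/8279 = 3^1*17^( - 1 )*487^(-1 )*2003^1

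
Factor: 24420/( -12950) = -66/35 = -2^1*3^1*5^( - 1 )*7^( - 1 ) * 11^1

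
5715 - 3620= 2095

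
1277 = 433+844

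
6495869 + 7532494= 14028363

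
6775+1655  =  8430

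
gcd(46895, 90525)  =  5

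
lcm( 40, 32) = 160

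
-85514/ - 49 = 85514/49= 1745.18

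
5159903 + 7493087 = 12652990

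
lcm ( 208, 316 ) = 16432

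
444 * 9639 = 4279716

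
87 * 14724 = 1280988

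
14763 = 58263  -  43500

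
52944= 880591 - 827647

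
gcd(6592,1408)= 64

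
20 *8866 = 177320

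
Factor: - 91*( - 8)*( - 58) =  - 2^4 *7^1*13^1*29^1 = - 42224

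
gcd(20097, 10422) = 9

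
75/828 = 25/276 = 0.09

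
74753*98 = 7325794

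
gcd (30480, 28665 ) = 15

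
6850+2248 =9098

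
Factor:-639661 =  - 11^1* 58151^1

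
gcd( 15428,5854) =2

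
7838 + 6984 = 14822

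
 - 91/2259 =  - 91/2259 = -0.04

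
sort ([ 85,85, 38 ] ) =[ 38,85,  85] 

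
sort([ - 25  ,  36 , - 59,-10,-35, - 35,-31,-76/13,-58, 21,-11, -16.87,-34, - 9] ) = [ - 59,-58,-35,- 35, - 34,-31, - 25,-16.87, - 11, - 10, - 9,-76/13,  21,36]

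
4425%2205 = 15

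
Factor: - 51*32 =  - 2^5 *3^1*17^1 = - 1632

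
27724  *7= 194068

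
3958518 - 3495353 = 463165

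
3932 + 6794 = 10726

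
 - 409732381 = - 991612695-  -  581880314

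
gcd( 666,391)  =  1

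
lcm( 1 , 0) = 0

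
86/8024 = 43/4012 = 0.01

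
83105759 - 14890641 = 68215118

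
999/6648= 333/2216 = 0.15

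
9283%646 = 239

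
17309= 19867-2558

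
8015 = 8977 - 962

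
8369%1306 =533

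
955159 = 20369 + 934790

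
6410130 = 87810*73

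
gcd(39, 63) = 3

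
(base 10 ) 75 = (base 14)55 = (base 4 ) 1023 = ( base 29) 2H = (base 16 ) 4b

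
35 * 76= 2660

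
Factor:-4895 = -5^1*11^1 * 89^1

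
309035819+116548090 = 425583909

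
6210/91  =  68 + 22/91 = 68.24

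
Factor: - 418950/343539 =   -  50/41 = -  2^1 *5^2*41^( - 1)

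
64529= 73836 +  - 9307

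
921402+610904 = 1532306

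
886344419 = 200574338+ 685770081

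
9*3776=33984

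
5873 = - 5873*(-1)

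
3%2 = 1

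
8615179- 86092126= - 77476947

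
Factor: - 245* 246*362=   -  2^2*3^1 * 5^1 *7^2*41^1*181^1 = - 21817740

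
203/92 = 203/92 = 2.21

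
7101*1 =7101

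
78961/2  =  78961/2 = 39480.50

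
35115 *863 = 30304245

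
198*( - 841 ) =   -  166518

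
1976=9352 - 7376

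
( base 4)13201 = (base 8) 741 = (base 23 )kl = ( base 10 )481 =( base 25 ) j6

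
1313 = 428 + 885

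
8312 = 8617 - 305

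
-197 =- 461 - -264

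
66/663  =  22/221 = 0.10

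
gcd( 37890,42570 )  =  90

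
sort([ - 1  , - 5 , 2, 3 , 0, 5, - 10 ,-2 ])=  [- 10, - 5,- 2, - 1 , 0,2,3 , 5] 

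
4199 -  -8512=12711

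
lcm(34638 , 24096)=554208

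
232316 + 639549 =871865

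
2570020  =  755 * 3404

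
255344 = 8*31918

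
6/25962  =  1/4327=0.00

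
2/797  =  2/797 = 0.00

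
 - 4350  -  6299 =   -  10649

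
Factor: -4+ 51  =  47^1 = 47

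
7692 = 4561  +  3131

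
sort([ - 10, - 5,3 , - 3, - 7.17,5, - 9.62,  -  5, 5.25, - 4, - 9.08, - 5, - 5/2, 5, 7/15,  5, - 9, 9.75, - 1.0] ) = [ - 10 ,-9.62, - 9.08, - 9, - 7.17,  -  5, -5,- 5, - 4, - 3, -5/2, - 1.0,7/15, 3, 5,5, 5, 5.25 , 9.75]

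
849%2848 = 849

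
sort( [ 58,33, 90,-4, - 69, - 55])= [ - 69, - 55, - 4,  33,58,90 ] 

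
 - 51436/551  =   - 94 + 358/551 = - 93.35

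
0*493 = 0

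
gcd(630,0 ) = 630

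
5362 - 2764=2598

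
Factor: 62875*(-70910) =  - 4458466250 = -  2^1*5^4*7^1*503^1*1013^1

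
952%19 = 2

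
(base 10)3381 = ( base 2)110100110101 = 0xD35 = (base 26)501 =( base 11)25A4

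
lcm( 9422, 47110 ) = 47110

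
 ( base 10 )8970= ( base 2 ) 10001100001010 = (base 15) 29d0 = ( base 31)9ab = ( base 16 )230a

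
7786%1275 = 136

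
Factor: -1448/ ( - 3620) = 2^1*5^ (  -  1) = 2/5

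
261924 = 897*292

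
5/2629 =5/2629 = 0.00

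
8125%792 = 205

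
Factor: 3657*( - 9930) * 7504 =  - 272500331040  =  - 2^5 * 3^2*5^1*7^1*23^1*53^1*67^1*  331^1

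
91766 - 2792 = 88974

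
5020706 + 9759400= 14780106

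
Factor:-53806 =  - 2^1* 26903^1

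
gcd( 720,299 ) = 1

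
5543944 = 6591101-1047157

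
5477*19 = 104063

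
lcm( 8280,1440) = 33120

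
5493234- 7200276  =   - 1707042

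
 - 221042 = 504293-725335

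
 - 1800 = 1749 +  - 3549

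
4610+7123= 11733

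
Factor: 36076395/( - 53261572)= - 2^(-2 )*3^1*5^1*7^( - 1)*13^(-1)*146323^( -1)*2405093^1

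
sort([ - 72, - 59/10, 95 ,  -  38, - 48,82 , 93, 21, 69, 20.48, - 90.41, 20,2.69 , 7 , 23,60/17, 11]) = [ - 90.41, - 72, - 48, - 38, - 59/10,  2.69,  60/17,7 , 11, 20,20.48,21 , 23,69,82, 93, 95]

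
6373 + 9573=15946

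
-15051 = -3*5017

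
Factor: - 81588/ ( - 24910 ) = 2^1 *3^1*5^ ( - 1)*  13^1*47^(- 1)*53^( - 1)*523^1 = 40794/12455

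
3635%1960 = 1675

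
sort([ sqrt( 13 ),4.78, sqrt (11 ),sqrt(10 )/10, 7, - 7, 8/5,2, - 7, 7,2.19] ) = [ - 7,-7,sqrt( 10)/10 , 8/5,2,2.19,  sqrt( 11), sqrt(13),4.78,7, 7 ] 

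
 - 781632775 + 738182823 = - 43449952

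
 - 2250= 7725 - 9975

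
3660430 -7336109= - 3675679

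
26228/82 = 319 + 35/41  =  319.85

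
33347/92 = 362 + 43/92 = 362.47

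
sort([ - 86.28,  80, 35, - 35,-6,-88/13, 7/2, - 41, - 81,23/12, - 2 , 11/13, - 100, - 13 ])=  [ - 100, - 86.28, - 81, - 41, - 35,-13  , - 88/13,  -  6 , - 2,  11/13, 23/12,7/2,35,80 ] 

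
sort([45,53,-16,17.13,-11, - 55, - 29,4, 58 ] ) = [ - 55,-29, - 16, - 11,4 , 17.13,45,53, 58] 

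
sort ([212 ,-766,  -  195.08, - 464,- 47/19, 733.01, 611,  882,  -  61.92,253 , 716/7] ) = [  -  766, - 464, - 195.08,  -  61.92,-47/19,716/7, 212,253, 611, 733.01,882 ]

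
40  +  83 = 123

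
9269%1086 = 581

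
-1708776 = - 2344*729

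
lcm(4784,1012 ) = 52624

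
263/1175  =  263/1175 = 0.22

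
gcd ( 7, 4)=1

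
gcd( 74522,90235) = 1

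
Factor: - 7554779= -53^1 * 142543^1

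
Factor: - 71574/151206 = - 11^ ( - 1)*29^( - 1)*151^1 = - 151/319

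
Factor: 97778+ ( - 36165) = 61613 = 61613^1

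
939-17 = 922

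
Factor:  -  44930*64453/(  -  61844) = 1447936645/30922  =  2^( -1 )*5^1*4493^1*15461^(-1 )*64453^1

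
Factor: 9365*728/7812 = 243490/279 = 2^1*3^( - 2 )*5^1  *  13^1*  31^( -1)*1873^1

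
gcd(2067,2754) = 3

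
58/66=29/33 = 0.88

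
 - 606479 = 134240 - 740719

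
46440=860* 54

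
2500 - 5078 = -2578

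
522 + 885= 1407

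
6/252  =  1/42 = 0.02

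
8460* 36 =304560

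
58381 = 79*739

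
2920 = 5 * 584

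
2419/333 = 7 + 88/333 = 7.26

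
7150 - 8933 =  - 1783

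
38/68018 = 19/34009 = 0.00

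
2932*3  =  8796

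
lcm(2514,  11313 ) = 22626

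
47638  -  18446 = 29192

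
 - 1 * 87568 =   -  87568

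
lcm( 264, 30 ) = 1320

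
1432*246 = 352272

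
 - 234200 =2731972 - 2966172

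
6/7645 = 6/7645= 0.00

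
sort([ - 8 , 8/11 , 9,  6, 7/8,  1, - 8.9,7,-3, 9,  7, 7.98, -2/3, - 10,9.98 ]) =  [ - 10, - 8.9, - 8, - 3,-2/3, 8/11,7/8,1,  6, 7,7, 7.98,  9, 9,  9.98]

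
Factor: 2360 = 2^3 * 5^1*59^1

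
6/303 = 2/101 = 0.02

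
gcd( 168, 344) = 8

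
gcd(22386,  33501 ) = 39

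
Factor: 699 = 3^1*233^1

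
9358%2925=583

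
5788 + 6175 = 11963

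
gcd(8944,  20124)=2236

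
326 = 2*163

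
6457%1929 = 670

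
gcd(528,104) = 8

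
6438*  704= 4532352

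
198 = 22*9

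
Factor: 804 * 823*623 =412234116 = 2^2*3^1*7^1*67^1*89^1*823^1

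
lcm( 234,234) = 234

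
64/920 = 8/115=0.07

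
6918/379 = 18  +  96/379 = 18.25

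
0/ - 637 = 0/1 = - 0.00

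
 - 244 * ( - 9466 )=2309704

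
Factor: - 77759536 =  - 2^4*4859971^1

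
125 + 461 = 586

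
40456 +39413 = 79869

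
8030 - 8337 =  - 307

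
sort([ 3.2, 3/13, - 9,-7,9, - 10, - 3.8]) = [-10, - 9, - 7, - 3.8,3/13, 3.2, 9 ] 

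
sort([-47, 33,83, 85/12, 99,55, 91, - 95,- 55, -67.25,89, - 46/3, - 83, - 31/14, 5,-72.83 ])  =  [ -95, - 83,-72.83, -67.25, - 55, - 47 , - 46/3,-31/14,5,85/12, 33,55,83,  89,91, 99]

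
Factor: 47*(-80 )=  -  3760  =  - 2^4 * 5^1*47^1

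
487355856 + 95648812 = 583004668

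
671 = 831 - 160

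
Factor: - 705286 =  - 2^1*43^1*59^1 * 139^1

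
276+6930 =7206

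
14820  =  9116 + 5704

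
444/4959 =148/1653 = 0.09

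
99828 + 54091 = 153919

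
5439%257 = 42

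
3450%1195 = 1060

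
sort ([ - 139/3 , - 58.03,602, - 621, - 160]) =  [ - 621, - 160, - 58.03 , - 139/3,602] 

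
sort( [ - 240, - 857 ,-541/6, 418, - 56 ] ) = [ - 857 , - 240, - 541/6, - 56,418]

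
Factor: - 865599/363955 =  - 987/415 = -3^1*5^( - 1 )*7^1*47^1* 83^( - 1)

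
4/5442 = 2/2721 =0.00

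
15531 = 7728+7803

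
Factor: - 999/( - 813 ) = 333/271 = 3^2*37^1*271^( - 1 ) 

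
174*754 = 131196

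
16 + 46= 62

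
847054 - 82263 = 764791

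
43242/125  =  43242/125  =  345.94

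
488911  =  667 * 733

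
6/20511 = 2/6837 = 0.00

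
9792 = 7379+2413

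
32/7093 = 32/7093 = 0.00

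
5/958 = 5/958= 0.01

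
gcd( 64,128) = 64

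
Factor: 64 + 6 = 70 =2^1*5^1*7^1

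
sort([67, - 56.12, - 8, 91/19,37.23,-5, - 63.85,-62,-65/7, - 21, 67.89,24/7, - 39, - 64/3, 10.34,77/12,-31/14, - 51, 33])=[ - 63.85, - 62, - 56.12, - 51,-39, - 64/3 ,  -  21, - 65/7, - 8, - 5, - 31/14, 24/7, 91/19,77/12, 10.34, 33, 37.23, 67, 67.89 ]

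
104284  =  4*26071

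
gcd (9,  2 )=1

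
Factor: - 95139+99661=2^1*7^1 * 17^1*19^1 = 4522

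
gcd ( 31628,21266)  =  2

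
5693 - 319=5374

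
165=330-165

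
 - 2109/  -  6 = 703/2 = 351.50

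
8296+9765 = 18061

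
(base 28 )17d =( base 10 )993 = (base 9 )1323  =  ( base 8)1741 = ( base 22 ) 213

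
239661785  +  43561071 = 283222856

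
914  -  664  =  250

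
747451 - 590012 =157439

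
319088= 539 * 592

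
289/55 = 5 + 14/55 = 5.25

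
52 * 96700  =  5028400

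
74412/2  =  37206  =  37206.00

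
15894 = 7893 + 8001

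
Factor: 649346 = 2^1*324673^1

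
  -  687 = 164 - 851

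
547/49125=547/49125 = 0.01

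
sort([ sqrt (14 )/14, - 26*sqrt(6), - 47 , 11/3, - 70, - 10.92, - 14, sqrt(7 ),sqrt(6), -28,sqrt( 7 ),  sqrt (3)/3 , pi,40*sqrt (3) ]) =[ -70, - 26 * sqrt( 6 ), - 47,-28, - 14,  -  10.92,sqrt( 14 )/14,sqrt( 3)/3,sqrt( 6 ), sqrt ( 7 ),  sqrt(7), pi,11/3,40*sqrt (3)]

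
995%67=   57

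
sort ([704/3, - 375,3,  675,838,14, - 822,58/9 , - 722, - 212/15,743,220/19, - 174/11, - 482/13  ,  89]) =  [ - 822, - 722,-375, - 482/13, - 174/11, - 212/15,3 , 58/9,220/19, 14,89, 704/3, 675, 743,838]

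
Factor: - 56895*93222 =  - 5303865690 = - 2^1*3^3*5^1 * 3793^1*5179^1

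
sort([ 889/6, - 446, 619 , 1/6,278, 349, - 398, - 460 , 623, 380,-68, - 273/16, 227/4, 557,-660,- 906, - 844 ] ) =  [-906,-844,-660,-460, - 446, - 398 , - 68, - 273/16, 1/6, 227/4, 889/6, 278,349, 380,  557,619,623 ] 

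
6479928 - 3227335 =3252593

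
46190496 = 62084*744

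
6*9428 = 56568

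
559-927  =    -  368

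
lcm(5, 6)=30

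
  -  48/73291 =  - 48/73291 = - 0.00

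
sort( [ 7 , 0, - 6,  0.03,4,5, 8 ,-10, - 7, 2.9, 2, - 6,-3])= [ - 10, - 7,-6, - 6,-3, 0, 0.03,2,2.9 , 4,5, 7, 8]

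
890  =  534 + 356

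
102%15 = 12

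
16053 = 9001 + 7052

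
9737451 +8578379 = 18315830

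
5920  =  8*740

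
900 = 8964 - 8064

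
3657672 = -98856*(  -  37 ) 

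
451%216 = 19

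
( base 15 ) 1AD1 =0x16BD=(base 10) 5821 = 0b1011010111101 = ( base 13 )285A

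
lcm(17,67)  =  1139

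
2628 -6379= - 3751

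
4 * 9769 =39076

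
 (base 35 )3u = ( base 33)43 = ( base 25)5A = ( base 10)135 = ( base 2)10000111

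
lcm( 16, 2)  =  16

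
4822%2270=282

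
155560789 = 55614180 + 99946609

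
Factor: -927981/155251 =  - 3^2 * 23^1 * 4483^1*155251^( - 1)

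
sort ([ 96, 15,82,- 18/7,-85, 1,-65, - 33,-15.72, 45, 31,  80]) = [ - 85, - 65,-33, - 15.72, -18/7,  1, 15,31,  45,80,82,96] 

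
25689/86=25689/86 = 298.71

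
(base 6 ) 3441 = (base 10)817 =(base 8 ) 1461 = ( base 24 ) 1A1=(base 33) op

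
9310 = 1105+8205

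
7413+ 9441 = 16854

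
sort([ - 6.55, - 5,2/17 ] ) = [ - 6.55, - 5,2/17 ]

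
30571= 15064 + 15507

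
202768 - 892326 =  - 689558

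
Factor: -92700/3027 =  - 2^2*3^1*5^2*103^1 *1009^(-1) = - 30900/1009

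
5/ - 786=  - 5/786 = -0.01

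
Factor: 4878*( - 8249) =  - 40238622= - 2^1*3^2*73^1*113^1*271^1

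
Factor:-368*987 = - 363216 = - 2^4*3^1*7^1*23^1*47^1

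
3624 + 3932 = 7556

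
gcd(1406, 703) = 703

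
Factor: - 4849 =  - 13^1*373^1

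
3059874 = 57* 53682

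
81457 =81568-111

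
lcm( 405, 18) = 810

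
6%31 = 6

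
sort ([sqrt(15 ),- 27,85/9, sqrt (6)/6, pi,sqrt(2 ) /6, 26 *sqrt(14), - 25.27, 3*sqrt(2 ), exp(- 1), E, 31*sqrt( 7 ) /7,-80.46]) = [ -80.46, -27,-25.27,sqrt(2) /6, exp( - 1), sqrt( 6) /6,  E , pi, sqrt(15 ),3*sqrt(2),85/9, 31*sqrt( 7 ) /7, 26*sqrt(14) ] 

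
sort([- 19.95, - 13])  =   [ - 19.95, - 13]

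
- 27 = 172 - 199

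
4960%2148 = 664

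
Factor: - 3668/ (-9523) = 2^2*7^1* 89^ ( - 1)*107^( -1)*131^1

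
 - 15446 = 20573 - 36019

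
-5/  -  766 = 5/766 = 0.01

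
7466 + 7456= 14922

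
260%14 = 8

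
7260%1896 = 1572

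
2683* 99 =265617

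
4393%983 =461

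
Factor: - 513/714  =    -  2^(  -  1 )*3^2*7^(-1)*17^ (  -  1 ) * 19^1 = -171/238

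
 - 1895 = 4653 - 6548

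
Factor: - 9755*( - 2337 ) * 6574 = 2^1* 3^1 *5^1*19^2* 41^1 *173^1*1951^1 =149870337690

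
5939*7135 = 42374765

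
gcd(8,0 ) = 8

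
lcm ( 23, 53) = 1219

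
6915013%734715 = 302578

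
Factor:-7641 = -3^3 *283^1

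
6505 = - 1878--8383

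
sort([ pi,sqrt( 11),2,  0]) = [ 0,  2 , pi, sqrt(11)]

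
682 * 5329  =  3634378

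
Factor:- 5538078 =- 2^1*3^3*7^3*13^1*23^1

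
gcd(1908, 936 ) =36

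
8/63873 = 8/63873  =  0.00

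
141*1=141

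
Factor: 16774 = 2^1*8387^1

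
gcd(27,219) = 3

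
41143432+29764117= 70907549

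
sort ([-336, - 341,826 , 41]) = [  -  341, - 336,41, 826 ] 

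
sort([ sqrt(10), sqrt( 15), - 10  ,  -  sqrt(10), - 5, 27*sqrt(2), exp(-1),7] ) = [ - 10,-5,-sqrt (10 ),exp(- 1 ), sqrt(10 ),sqrt( 15 ), 7, 27*sqrt(2 ) ]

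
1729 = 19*91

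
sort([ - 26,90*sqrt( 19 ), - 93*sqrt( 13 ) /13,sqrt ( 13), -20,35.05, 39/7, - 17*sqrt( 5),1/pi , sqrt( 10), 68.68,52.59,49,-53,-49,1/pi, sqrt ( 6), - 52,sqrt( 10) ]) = [ - 53,  -  52, - 49,-17*sqrt( 5 ), - 26 , - 93 * sqrt( 13)/13, - 20,1/pi,1/pi, sqrt( 6),sqrt (10), sqrt( 10 ),sqrt(13 ),  39/7,35.05, 49,52.59, 68.68,90 * sqrt(19)] 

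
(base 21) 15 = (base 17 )19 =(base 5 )101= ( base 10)26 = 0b11010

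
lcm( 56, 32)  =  224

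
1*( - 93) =-93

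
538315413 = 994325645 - 456010232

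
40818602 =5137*7946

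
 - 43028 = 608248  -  651276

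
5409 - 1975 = 3434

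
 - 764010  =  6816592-7580602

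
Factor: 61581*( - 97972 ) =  - 2^2 * 3^1 * 7^1*13^1 * 1579^1*3499^1=- 6033213732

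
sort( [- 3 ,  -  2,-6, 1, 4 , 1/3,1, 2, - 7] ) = [ - 7,-6, - 3, - 2,  1/3,1, 1,2, 4] 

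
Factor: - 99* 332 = -32868 = -2^2*3^2 * 11^1*83^1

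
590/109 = 5 + 45/109 = 5.41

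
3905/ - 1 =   -  3905/1 = - 3905.00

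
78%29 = 20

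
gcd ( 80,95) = 5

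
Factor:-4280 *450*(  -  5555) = 2^4 * 3^2*5^4*11^1*101^1*107^1 = 10698930000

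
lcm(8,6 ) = 24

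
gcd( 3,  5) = 1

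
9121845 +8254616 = 17376461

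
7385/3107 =7385/3107 = 2.38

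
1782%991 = 791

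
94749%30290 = 3879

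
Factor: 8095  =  5^1  *  1619^1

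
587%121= 103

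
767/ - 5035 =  - 767/5035 = -0.15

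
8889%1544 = 1169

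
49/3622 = 49/3622 = 0.01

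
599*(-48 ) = -28752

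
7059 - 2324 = 4735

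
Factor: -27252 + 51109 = 23857 = 23857^1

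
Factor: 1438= 2^1 * 719^1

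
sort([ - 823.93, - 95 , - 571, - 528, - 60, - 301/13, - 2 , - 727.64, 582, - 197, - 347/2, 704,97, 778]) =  [ - 823.93, - 727.64,  -  571, - 528, - 197, - 347/2, - 95, - 60, - 301/13 , - 2,97,  582, 704, 778]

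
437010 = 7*62430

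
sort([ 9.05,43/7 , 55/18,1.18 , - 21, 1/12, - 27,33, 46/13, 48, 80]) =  [ - 27 , - 21,1/12, 1.18 , 55/18,46/13,43/7 , 9.05,  33 , 48,  80 ]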